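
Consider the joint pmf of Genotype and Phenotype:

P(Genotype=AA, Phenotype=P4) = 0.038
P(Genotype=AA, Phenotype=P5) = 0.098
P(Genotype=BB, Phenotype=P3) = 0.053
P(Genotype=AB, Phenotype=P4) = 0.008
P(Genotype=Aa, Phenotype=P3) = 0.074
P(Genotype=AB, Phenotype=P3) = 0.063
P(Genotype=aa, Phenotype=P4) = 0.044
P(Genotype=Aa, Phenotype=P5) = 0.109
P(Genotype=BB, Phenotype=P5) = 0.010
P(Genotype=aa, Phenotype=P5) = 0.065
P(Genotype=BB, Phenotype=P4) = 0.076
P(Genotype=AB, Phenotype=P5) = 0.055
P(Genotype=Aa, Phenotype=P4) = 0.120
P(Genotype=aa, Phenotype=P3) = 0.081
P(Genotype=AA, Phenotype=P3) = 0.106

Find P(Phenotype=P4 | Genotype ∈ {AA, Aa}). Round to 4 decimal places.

0.2899

P(Genotype=AA) = 0.106 + 0.038 + 0.098 = 0.242.
P(Genotype=Aa) = 0.074 + 0.120 + 0.109 = 0.303.
P(Genotype ∈ {AA, Aa}) = 0.242 + 0.303 = 0.545; P(Phenotype=P4, Genotype ∈ {AA, Aa}) = 0.038 + 0.120 = 0.158.
P(Phenotype=P4 | Genotype ∈ {AA, Aa}) = 0.158/0.545 = 0.2899.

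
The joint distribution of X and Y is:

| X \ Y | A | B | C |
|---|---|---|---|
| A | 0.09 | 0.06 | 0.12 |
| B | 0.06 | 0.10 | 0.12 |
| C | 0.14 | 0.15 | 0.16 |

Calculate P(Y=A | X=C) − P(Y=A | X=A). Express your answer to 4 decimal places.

P(X=C) = 0.14 + 0.15 + 0.16 = 0.45; P(Y=A | X=C) = 0.14/0.45 = 0.31111.
P(X=A) = 0.09 + 0.06 + 0.12 = 0.27; P(Y=A | X=A) = 0.09/0.27 = 0.33333.
Difference = -0.0222.

-0.0222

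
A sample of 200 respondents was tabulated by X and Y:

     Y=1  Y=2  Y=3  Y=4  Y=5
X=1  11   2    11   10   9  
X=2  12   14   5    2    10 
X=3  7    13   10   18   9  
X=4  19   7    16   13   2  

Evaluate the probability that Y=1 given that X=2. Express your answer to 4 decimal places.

Total with X=2: 12 + 14 + 5 + 2 + 10 = 43.
P(Y=1 | X=2) = 12/43 = 0.2791.

0.2791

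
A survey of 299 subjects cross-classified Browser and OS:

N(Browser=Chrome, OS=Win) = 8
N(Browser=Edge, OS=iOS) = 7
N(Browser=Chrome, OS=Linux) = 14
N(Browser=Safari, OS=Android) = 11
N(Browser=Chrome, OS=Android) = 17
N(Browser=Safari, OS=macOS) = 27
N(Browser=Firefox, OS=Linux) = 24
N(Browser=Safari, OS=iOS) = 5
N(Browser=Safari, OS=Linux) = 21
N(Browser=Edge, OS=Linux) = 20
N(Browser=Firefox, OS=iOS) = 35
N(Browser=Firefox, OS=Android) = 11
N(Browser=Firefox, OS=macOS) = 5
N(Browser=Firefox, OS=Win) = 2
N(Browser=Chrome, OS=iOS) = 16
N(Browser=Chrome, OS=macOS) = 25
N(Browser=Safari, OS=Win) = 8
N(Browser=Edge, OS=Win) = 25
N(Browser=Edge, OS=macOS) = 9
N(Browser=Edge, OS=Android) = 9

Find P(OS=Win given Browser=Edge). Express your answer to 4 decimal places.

Total with Browser=Edge: 25 + 9 + 20 + 7 + 9 = 70.
P(OS=Win | Browser=Edge) = 25/70 = 0.3571.

0.3571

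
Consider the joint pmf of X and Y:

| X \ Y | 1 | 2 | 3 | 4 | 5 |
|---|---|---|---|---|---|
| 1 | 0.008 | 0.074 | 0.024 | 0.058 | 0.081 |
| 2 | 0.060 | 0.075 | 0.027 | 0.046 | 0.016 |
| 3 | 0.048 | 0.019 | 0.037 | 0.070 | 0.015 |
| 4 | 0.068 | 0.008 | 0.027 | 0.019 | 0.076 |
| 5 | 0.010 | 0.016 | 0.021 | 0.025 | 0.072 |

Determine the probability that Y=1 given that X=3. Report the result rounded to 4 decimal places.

P(X=3) = 0.048 + 0.019 + 0.037 + 0.070 + 0.015 = 0.189.
P(Y=1 | X=3) = 0.048/0.189 = 0.2540.

0.2540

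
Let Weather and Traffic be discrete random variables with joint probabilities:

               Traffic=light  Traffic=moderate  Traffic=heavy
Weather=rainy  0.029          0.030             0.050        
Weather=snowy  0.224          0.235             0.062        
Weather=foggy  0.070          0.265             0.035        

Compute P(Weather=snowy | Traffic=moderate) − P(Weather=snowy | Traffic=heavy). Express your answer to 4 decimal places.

0.0216

P(Traffic=moderate) = 0.030 + 0.235 + 0.265 = 0.530; P(Weather=snowy | Traffic=moderate) = 0.235/0.530 = 0.44340.
P(Traffic=heavy) = 0.050 + 0.062 + 0.035 = 0.147; P(Weather=snowy | Traffic=heavy) = 0.062/0.147 = 0.42177.
Difference = 0.0216.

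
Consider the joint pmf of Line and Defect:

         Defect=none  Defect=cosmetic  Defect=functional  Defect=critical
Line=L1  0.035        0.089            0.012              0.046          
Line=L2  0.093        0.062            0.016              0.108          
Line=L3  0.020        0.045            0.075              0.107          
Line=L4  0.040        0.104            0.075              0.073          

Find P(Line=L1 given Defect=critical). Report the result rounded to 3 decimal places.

0.138

P(Defect=critical) = 0.046 + 0.108 + 0.107 + 0.073 = 0.334.
P(Line=L1 | Defect=critical) = 0.046/0.334 = 0.138.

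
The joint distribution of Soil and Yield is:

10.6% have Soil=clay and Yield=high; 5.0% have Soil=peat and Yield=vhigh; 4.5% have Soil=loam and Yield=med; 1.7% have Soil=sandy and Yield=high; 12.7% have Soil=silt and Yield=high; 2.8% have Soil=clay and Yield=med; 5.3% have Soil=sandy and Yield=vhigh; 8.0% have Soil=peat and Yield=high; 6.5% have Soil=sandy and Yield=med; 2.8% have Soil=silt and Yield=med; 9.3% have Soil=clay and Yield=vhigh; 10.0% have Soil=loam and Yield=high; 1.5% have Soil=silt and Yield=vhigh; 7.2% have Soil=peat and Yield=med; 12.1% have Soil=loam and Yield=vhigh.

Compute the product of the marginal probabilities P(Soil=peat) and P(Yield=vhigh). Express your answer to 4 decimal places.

0.0671

P(Soil=peat) = 0.072 + 0.080 + 0.050 = 0.202.
P(Yield=vhigh) = 0.053 + 0.121 + 0.093 + 0.015 + 0.050 = 0.332.
Product: 0.202 × 0.332 = 0.0671.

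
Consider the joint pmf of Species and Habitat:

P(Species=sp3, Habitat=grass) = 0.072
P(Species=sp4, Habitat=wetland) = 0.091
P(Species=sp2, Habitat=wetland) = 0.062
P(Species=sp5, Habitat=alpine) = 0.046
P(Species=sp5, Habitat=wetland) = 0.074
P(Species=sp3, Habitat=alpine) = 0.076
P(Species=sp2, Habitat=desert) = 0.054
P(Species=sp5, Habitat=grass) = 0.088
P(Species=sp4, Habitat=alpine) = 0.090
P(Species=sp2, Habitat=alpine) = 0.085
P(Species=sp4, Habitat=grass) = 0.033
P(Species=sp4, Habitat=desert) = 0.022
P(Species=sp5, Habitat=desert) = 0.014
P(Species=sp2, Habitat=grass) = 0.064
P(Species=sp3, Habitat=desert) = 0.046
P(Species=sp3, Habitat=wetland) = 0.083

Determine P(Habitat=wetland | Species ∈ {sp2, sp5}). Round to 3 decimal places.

0.279

P(Species=sp2) = 0.064 + 0.062 + 0.054 + 0.085 = 0.265.
P(Species=sp5) = 0.088 + 0.074 + 0.014 + 0.046 = 0.222.
P(Species ∈ {sp2, sp5}) = 0.265 + 0.222 = 0.487; P(Habitat=wetland, Species ∈ {sp2, sp5}) = 0.062 + 0.074 = 0.136.
P(Habitat=wetland | Species ∈ {sp2, sp5}) = 0.136/0.487 = 0.279.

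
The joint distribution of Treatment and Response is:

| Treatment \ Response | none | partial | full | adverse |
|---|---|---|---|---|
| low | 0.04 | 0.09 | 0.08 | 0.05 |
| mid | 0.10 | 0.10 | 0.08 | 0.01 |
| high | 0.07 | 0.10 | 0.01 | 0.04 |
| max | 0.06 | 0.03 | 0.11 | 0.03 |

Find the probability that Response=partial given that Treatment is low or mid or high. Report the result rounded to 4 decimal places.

0.3766

P(Treatment=low) = 0.04 + 0.09 + 0.08 + 0.05 = 0.26.
P(Treatment=mid) = 0.10 + 0.10 + 0.08 + 0.01 = 0.29.
P(Treatment=high) = 0.07 + 0.10 + 0.01 + 0.04 = 0.22.
P(Treatment ∈ {low, mid, high}) = 0.26 + 0.29 + 0.22 = 0.77; P(Response=partial, Treatment ∈ {low, mid, high}) = 0.09 + 0.10 + 0.10 = 0.29.
P(Response=partial | Treatment ∈ {low, mid, high}) = 0.29/0.77 = 0.3766.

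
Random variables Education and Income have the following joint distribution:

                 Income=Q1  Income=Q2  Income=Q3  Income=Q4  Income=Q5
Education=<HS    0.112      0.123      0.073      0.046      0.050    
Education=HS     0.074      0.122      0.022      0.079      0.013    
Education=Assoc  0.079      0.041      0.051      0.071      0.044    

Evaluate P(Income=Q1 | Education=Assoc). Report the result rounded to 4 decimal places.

P(Education=Assoc) = 0.079 + 0.041 + 0.051 + 0.071 + 0.044 = 0.286.
P(Income=Q1 | Education=Assoc) = 0.079/0.286 = 0.2762.

0.2762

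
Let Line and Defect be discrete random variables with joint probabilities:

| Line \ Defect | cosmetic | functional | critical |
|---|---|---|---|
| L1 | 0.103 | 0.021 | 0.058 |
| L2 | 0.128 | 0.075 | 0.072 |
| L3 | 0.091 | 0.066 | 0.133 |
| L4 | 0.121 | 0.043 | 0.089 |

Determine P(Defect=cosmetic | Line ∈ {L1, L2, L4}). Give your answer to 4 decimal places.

P(Line=L1) = 0.103 + 0.021 + 0.058 = 0.182.
P(Line=L2) = 0.128 + 0.075 + 0.072 = 0.275.
P(Line=L4) = 0.121 + 0.043 + 0.089 = 0.253.
P(Line ∈ {L1, L2, L4}) = 0.182 + 0.275 + 0.253 = 0.710; P(Defect=cosmetic, Line ∈ {L1, L2, L4}) = 0.103 + 0.128 + 0.121 = 0.352.
P(Defect=cosmetic | Line ∈ {L1, L2, L4}) = 0.352/0.710 = 0.4958.

0.4958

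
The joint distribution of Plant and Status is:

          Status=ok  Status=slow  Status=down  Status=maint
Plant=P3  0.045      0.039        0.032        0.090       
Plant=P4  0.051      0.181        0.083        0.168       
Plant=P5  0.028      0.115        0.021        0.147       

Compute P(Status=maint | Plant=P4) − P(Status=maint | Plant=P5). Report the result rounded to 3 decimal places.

P(Plant=P4) = 0.051 + 0.181 + 0.083 + 0.168 = 0.483; P(Status=maint | Plant=P4) = 0.168/0.483 = 0.3478.
P(Plant=P5) = 0.028 + 0.115 + 0.021 + 0.147 = 0.311; P(Status=maint | Plant=P5) = 0.147/0.311 = 0.4727.
Difference = -0.125.

-0.125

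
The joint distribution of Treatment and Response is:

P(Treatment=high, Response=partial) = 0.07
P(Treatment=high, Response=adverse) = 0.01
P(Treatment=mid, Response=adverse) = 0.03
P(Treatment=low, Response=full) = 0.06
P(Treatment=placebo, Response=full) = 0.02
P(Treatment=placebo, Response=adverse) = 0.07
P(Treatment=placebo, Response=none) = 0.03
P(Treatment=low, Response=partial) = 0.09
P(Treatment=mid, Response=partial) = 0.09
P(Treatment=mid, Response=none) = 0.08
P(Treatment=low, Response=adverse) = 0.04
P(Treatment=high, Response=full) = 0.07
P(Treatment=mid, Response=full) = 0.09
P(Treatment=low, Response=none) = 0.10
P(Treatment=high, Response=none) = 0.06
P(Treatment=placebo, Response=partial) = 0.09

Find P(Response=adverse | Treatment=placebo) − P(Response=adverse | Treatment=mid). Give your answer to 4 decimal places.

0.2299

P(Treatment=placebo) = 0.03 + 0.09 + 0.02 + 0.07 = 0.21; P(Response=adverse | Treatment=placebo) = 0.07/0.21 = 0.33333.
P(Treatment=mid) = 0.08 + 0.09 + 0.09 + 0.03 = 0.29; P(Response=adverse | Treatment=mid) = 0.03/0.29 = 0.10345.
Difference = 0.2299.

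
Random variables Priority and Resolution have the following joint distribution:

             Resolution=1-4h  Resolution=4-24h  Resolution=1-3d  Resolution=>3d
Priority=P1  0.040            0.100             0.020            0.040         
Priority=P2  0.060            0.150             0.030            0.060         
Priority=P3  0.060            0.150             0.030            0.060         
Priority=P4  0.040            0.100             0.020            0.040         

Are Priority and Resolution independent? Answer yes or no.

yes

Every cell satisfies P(Priority,Resolution) = P(Priority)·P(Resolution). For instance P(Priority=P4) = 0.200, P(Resolution=1-4h) = 0.200, and 0.200×0.200 = 0.040 matches the joint entry. So Priority and Resolution are independent.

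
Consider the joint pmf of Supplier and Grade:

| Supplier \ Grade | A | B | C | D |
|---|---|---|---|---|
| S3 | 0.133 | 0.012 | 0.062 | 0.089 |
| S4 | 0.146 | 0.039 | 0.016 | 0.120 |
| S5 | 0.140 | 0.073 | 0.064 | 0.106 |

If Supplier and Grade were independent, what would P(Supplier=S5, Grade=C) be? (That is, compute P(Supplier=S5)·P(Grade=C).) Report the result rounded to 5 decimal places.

P(Supplier=S5) = 0.140 + 0.073 + 0.064 + 0.106 = 0.383.
P(Grade=C) = 0.062 + 0.016 + 0.064 = 0.142.
Product: 0.383 × 0.142 = 0.05439.

0.05439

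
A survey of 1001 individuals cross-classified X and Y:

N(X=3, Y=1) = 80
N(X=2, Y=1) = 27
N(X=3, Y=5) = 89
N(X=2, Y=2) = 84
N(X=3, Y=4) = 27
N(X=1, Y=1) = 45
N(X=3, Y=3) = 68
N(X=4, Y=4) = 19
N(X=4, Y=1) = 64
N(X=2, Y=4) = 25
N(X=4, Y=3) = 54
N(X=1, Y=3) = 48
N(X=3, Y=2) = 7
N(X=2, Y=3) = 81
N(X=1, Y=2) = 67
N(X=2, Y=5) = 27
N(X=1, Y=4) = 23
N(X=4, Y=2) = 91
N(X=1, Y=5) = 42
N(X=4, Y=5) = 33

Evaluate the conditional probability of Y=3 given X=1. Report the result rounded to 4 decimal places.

0.2133

Total with X=1: 45 + 67 + 48 + 23 + 42 = 225.
P(Y=3 | X=1) = 48/225 = 0.2133.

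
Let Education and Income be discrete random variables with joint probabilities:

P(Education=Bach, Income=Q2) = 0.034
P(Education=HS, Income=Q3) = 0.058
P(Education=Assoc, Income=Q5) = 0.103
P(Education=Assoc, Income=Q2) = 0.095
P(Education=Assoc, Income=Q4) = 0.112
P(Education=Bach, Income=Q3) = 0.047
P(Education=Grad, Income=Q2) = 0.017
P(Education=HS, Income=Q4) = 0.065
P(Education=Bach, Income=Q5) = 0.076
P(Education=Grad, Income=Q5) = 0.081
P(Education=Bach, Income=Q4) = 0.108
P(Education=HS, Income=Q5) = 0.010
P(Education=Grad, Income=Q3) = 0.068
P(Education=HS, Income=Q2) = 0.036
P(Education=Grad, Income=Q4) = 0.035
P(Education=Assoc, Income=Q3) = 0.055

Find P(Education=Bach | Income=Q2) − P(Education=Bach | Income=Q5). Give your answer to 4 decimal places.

P(Income=Q2) = 0.036 + 0.095 + 0.034 + 0.017 = 0.182; P(Education=Bach | Income=Q2) = 0.034/0.182 = 0.18681.
P(Income=Q5) = 0.010 + 0.103 + 0.076 + 0.081 = 0.270; P(Education=Bach | Income=Q5) = 0.076/0.270 = 0.28148.
Difference = -0.0947.

-0.0947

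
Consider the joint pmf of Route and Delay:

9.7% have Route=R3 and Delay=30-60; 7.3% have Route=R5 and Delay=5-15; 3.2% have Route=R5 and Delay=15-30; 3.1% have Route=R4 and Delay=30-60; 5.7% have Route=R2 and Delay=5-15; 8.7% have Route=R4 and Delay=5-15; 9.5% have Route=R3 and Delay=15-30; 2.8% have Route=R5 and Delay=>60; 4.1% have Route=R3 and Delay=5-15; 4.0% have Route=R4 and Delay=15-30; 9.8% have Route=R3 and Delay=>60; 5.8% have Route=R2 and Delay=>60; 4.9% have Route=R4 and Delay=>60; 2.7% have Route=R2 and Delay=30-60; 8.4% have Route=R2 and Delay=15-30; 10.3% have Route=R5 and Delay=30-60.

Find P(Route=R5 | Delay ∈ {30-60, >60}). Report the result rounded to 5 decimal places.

P(Delay=30-60) = 0.027 + 0.097 + 0.031 + 0.103 = 0.258.
P(Delay=>60) = 0.058 + 0.098 + 0.049 + 0.028 = 0.233.
P(Delay ∈ {30-60, >60}) = 0.258 + 0.233 = 0.491; P(Route=R5, Delay ∈ {30-60, >60}) = 0.103 + 0.028 = 0.131.
P(Route=R5 | Delay ∈ {30-60, >60}) = 0.131/0.491 = 0.26680.

0.26680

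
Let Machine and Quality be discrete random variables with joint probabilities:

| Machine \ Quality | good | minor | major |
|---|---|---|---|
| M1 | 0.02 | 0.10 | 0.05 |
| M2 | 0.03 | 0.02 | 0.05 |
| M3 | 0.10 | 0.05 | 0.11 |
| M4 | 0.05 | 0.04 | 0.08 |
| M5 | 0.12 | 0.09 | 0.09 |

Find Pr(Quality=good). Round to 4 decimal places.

0.3200

P(Quality=good) = 0.02 + 0.03 + 0.10 + 0.05 + 0.12 = 0.32.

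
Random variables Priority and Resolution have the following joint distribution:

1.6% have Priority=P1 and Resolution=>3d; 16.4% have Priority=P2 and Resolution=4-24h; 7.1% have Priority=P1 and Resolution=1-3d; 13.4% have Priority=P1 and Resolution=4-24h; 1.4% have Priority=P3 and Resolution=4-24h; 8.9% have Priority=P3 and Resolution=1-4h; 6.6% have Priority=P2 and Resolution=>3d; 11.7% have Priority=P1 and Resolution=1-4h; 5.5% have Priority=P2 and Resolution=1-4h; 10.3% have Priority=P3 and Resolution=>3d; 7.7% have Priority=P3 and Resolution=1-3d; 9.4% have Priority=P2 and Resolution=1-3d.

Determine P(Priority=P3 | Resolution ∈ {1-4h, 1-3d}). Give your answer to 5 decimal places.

0.33002

P(Resolution=1-4h) = 0.117 + 0.055 + 0.089 = 0.261.
P(Resolution=1-3d) = 0.071 + 0.094 + 0.077 = 0.242.
P(Resolution ∈ {1-4h, 1-3d}) = 0.261 + 0.242 = 0.503; P(Priority=P3, Resolution ∈ {1-4h, 1-3d}) = 0.089 + 0.077 = 0.166.
P(Priority=P3 | Resolution ∈ {1-4h, 1-3d}) = 0.166/0.503 = 0.33002.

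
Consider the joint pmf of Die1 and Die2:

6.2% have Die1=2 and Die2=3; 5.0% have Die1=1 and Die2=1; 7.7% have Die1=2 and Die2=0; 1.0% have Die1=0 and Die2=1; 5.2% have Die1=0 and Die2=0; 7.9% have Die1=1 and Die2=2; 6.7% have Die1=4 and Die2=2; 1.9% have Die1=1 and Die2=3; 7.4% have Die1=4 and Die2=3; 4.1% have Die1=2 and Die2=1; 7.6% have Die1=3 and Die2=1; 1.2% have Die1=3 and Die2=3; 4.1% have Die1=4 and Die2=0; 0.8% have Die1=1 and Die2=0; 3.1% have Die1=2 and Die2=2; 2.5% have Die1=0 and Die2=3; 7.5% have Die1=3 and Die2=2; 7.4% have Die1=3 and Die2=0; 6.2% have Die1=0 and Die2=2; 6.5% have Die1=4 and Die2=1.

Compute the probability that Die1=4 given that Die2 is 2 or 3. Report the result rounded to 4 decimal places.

0.2787

P(Die2=2) = 0.062 + 0.079 + 0.031 + 0.075 + 0.067 = 0.314.
P(Die2=3) = 0.025 + 0.019 + 0.062 + 0.012 + 0.074 = 0.192.
P(Die2 ∈ {2, 3}) = 0.314 + 0.192 = 0.506; P(Die1=4, Die2 ∈ {2, 3}) = 0.067 + 0.074 = 0.141.
P(Die1=4 | Die2 ∈ {2, 3}) = 0.141/0.506 = 0.2787.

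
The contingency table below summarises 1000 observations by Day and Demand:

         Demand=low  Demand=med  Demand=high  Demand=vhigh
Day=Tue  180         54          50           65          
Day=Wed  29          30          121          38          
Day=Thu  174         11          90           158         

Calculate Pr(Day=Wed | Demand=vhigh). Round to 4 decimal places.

Total with Demand=vhigh: 65 + 38 + 158 = 261.
P(Day=Wed | Demand=vhigh) = 38/261 = 0.1456.

0.1456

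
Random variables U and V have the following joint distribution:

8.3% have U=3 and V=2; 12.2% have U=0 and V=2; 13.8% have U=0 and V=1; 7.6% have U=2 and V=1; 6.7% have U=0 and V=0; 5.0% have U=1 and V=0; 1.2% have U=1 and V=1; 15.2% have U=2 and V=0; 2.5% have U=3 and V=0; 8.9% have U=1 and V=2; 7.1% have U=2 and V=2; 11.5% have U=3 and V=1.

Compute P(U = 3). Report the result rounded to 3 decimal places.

0.223

P(U=3) = 0.025 + 0.115 + 0.083 = 0.223.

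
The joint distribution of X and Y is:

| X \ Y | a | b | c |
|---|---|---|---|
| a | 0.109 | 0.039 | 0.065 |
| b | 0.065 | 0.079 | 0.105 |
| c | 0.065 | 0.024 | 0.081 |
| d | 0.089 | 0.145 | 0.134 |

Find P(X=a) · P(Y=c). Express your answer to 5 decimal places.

0.08201

P(X=a) = 0.109 + 0.039 + 0.065 = 0.213.
P(Y=c) = 0.065 + 0.105 + 0.081 + 0.134 = 0.385.
Product: 0.213 × 0.385 = 0.08201.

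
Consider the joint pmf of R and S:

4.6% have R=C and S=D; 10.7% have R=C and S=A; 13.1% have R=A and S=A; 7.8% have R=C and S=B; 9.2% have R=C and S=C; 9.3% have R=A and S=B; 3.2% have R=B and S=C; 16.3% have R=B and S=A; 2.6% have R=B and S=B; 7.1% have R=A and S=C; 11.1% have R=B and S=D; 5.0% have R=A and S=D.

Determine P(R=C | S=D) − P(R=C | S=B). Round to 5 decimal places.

-0.17372

P(S=D) = 0.050 + 0.111 + 0.046 = 0.207; P(R=C | S=D) = 0.046/0.207 = 0.222222.
P(S=B) = 0.093 + 0.026 + 0.078 = 0.197; P(R=C | S=B) = 0.078/0.197 = 0.395939.
Difference = -0.17372.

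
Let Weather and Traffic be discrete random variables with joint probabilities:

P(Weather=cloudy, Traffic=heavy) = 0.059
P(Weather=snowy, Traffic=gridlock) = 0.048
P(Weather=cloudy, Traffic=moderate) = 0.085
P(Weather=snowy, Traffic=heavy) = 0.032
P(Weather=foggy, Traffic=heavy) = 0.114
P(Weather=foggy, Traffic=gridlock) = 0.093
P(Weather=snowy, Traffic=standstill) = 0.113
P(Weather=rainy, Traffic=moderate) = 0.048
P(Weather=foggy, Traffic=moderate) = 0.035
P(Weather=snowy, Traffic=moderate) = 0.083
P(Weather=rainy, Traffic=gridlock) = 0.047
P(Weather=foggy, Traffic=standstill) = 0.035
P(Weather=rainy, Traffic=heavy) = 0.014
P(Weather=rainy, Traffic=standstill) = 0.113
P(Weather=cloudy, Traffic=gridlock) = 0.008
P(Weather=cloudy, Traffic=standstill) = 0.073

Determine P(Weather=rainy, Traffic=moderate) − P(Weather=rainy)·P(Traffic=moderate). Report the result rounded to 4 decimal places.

-0.0077

P(Weather=rainy) = 0.048 + 0.014 + 0.047 + 0.113 = 0.222.
P(Traffic=moderate) = 0.085 + 0.048 + 0.083 + 0.035 = 0.251.
P(Weather=rainy, Traffic=moderate) − P(Weather=rainy)P(Traffic=moderate) = 0.048 − 0.222×0.251 = -0.0077.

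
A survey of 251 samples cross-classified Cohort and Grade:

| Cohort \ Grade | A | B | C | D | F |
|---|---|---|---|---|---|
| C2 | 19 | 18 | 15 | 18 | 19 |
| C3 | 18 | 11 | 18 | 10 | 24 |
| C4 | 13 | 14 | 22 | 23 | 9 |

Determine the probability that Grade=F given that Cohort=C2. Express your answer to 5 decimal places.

Total with Cohort=C2: 19 + 18 + 15 + 18 + 19 = 89.
P(Grade=F | Cohort=C2) = 19/89 = 0.21348.

0.21348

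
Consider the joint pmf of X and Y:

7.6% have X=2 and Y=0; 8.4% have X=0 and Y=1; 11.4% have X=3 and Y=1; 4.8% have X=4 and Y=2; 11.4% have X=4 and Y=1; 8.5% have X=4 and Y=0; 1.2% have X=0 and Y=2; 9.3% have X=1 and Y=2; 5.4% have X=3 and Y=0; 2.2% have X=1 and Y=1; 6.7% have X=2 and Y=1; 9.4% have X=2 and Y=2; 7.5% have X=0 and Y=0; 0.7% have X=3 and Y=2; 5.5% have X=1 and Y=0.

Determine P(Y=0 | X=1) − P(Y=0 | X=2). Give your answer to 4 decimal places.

P(X=1) = 0.055 + 0.022 + 0.093 = 0.170; P(Y=0 | X=1) = 0.055/0.170 = 0.32353.
P(X=2) = 0.076 + 0.067 + 0.094 = 0.237; P(Y=0 | X=2) = 0.076/0.237 = 0.32068.
Difference = 0.0029.

0.0029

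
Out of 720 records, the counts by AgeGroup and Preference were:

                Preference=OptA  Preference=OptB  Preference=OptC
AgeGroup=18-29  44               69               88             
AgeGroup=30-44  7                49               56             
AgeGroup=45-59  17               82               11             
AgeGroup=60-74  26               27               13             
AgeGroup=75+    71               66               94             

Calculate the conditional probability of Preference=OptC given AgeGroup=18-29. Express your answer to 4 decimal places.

Total with AgeGroup=18-29: 44 + 69 + 88 = 201.
P(Preference=OptC | AgeGroup=18-29) = 88/201 = 0.4378.

0.4378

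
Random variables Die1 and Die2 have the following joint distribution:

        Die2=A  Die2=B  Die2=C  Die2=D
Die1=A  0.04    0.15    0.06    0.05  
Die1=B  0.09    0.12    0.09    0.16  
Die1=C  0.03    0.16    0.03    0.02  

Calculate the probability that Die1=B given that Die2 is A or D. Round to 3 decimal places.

P(Die2=A) = 0.04 + 0.09 + 0.03 = 0.16.
P(Die2=D) = 0.05 + 0.16 + 0.02 = 0.23.
P(Die2 ∈ {A, D}) = 0.16 + 0.23 = 0.39; P(Die1=B, Die2 ∈ {A, D}) = 0.09 + 0.16 = 0.25.
P(Die1=B | Die2 ∈ {A, D}) = 0.25/0.39 = 0.641.

0.641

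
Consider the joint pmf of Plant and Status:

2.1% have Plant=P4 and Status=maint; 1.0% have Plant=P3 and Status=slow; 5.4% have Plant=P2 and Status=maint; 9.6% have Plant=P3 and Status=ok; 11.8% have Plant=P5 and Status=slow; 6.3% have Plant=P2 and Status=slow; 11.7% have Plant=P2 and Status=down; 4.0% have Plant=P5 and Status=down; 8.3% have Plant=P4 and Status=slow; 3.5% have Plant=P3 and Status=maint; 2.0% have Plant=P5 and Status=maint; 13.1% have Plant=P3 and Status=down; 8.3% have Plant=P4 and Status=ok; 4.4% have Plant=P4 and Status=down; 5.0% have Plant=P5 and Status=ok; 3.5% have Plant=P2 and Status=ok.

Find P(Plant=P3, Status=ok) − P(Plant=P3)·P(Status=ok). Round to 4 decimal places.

0.0242

P(Plant=P3) = 0.096 + 0.010 + 0.131 + 0.035 = 0.272.
P(Status=ok) = 0.035 + 0.096 + 0.083 + 0.050 = 0.264.
P(Plant=P3, Status=ok) − P(Plant=P3)P(Status=ok) = 0.096 − 0.272×0.264 = 0.0242.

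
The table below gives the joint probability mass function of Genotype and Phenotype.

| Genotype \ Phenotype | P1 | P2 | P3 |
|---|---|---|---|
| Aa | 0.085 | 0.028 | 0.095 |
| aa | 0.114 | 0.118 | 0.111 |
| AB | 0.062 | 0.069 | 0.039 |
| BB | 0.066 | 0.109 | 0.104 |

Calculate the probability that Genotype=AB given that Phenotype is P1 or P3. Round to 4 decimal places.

0.1494

P(Phenotype=P1) = 0.085 + 0.114 + 0.062 + 0.066 = 0.327.
P(Phenotype=P3) = 0.095 + 0.111 + 0.039 + 0.104 = 0.349.
P(Phenotype ∈ {P1, P3}) = 0.327 + 0.349 = 0.676; P(Genotype=AB, Phenotype ∈ {P1, P3}) = 0.062 + 0.039 = 0.101.
P(Genotype=AB | Phenotype ∈ {P1, P3}) = 0.101/0.676 = 0.1494.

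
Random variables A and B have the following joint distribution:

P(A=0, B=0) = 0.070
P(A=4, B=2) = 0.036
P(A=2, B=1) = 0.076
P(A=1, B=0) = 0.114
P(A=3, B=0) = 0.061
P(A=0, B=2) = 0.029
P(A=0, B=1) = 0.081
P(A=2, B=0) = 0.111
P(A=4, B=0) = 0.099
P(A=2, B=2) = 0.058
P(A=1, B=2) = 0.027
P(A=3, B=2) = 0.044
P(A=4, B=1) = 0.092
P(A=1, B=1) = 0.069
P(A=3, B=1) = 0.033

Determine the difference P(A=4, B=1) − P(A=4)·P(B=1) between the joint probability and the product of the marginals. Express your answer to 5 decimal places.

P(A=4) = 0.099 + 0.092 + 0.036 = 0.227.
P(B=1) = 0.081 + 0.069 + 0.076 + 0.033 + 0.092 = 0.351.
P(A=4, B=1) − P(A=4)P(B=1) = 0.092 − 0.227×0.351 = 0.01232.

0.01232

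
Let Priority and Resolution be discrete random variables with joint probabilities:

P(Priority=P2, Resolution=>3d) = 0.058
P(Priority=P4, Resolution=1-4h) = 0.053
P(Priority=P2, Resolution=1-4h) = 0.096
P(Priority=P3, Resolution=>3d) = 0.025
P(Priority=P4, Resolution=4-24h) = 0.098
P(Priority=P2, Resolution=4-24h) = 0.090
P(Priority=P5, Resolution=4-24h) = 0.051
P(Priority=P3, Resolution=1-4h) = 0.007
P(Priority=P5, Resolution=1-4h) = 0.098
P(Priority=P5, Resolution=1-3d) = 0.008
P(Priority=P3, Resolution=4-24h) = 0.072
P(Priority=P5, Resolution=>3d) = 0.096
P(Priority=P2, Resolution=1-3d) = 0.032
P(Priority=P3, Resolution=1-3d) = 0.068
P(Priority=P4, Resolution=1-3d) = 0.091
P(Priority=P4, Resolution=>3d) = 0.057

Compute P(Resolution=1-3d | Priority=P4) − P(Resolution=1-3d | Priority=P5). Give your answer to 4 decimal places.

0.2727

P(Priority=P4) = 0.053 + 0.098 + 0.091 + 0.057 = 0.299; P(Resolution=1-3d | Priority=P4) = 0.091/0.299 = 0.30435.
P(Priority=P5) = 0.098 + 0.051 + 0.008 + 0.096 = 0.253; P(Resolution=1-3d | Priority=P5) = 0.008/0.253 = 0.03162.
Difference = 0.2727.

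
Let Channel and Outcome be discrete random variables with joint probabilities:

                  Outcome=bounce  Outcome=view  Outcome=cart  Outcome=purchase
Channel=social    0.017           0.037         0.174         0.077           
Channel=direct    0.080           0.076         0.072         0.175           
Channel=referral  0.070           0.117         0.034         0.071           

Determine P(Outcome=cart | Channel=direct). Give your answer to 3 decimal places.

P(Channel=direct) = 0.080 + 0.076 + 0.072 + 0.175 = 0.403.
P(Outcome=cart | Channel=direct) = 0.072/0.403 = 0.179.

0.179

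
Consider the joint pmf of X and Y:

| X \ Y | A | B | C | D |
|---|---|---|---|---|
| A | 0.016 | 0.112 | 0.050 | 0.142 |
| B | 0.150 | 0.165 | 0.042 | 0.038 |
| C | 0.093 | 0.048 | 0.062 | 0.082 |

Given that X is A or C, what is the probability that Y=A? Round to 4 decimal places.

0.1802

P(X=A) = 0.016 + 0.112 + 0.050 + 0.142 = 0.320.
P(X=C) = 0.093 + 0.048 + 0.062 + 0.082 = 0.285.
P(X ∈ {A, C}) = 0.320 + 0.285 = 0.605; P(Y=A, X ∈ {A, C}) = 0.016 + 0.093 = 0.109.
P(Y=A | X ∈ {A, C}) = 0.109/0.605 = 0.1802.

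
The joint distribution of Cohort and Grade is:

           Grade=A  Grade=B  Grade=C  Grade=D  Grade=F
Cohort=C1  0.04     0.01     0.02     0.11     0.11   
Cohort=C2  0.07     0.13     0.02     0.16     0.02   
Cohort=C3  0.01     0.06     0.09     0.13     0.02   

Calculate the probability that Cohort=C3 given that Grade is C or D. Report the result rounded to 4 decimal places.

P(Grade=C) = 0.02 + 0.02 + 0.09 = 0.13.
P(Grade=D) = 0.11 + 0.16 + 0.13 = 0.40.
P(Grade ∈ {C, D}) = 0.13 + 0.40 = 0.53; P(Cohort=C3, Grade ∈ {C, D}) = 0.09 + 0.13 = 0.22.
P(Cohort=C3 | Grade ∈ {C, D}) = 0.22/0.53 = 0.4151.

0.4151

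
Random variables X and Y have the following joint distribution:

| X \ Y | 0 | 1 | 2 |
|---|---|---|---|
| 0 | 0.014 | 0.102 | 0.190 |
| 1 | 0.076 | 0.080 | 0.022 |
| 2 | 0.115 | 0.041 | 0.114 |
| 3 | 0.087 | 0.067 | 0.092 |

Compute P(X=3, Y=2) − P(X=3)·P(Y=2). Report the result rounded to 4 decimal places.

P(X=3) = 0.087 + 0.067 + 0.092 = 0.246.
P(Y=2) = 0.190 + 0.022 + 0.114 + 0.092 = 0.418.
P(X=3, Y=2) − P(X=3)P(Y=2) = 0.092 − 0.246×0.418 = -0.0108.

-0.0108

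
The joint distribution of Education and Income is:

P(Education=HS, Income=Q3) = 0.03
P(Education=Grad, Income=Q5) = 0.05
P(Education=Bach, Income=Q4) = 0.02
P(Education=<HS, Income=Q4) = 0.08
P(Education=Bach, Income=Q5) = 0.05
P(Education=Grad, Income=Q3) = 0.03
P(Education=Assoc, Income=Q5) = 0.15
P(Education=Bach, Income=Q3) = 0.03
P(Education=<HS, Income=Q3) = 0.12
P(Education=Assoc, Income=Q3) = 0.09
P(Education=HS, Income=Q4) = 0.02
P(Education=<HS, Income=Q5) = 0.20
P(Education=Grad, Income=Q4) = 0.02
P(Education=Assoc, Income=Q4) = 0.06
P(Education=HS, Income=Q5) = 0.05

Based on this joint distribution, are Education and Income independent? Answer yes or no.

Every cell satisfies P(Education,Income) = P(Education)·P(Income). For instance P(Education=Grad) = 0.10, P(Income=Q5) = 0.50, and 0.10×0.50 = 0.05 matches the joint entry. So Education and Income are independent.

yes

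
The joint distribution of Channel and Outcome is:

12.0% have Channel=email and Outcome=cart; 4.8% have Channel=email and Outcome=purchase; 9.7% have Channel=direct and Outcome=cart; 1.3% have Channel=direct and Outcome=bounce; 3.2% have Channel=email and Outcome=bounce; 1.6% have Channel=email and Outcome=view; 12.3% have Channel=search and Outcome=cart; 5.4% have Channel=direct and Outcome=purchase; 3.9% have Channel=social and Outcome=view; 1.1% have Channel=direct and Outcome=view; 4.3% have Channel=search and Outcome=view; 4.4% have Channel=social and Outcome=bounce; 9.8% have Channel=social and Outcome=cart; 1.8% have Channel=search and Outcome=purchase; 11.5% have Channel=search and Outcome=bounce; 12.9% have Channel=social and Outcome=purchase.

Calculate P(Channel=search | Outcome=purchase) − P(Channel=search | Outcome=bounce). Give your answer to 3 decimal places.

-0.491

P(Outcome=purchase) = 0.048 + 0.018 + 0.129 + 0.054 = 0.249; P(Channel=search | Outcome=purchase) = 0.018/0.249 = 0.0723.
P(Outcome=bounce) = 0.032 + 0.115 + 0.044 + 0.013 = 0.204; P(Channel=search | Outcome=bounce) = 0.115/0.204 = 0.5637.
Difference = -0.491.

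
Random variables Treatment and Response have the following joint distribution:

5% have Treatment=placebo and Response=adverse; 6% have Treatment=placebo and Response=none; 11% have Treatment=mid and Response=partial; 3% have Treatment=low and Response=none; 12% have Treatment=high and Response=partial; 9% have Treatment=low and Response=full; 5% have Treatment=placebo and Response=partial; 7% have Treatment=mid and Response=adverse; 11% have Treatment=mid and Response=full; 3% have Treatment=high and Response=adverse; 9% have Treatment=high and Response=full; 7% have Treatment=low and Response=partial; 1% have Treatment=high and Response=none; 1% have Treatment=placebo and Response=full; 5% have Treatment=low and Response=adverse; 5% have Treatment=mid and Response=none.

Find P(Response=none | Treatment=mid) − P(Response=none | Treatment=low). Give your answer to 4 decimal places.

P(Treatment=mid) = 0.05 + 0.11 + 0.11 + 0.07 = 0.34; P(Response=none | Treatment=mid) = 0.05/0.34 = 0.14706.
P(Treatment=low) = 0.03 + 0.07 + 0.09 + 0.05 = 0.24; P(Response=none | Treatment=low) = 0.03/0.24 = 0.12500.
Difference = 0.0221.

0.0221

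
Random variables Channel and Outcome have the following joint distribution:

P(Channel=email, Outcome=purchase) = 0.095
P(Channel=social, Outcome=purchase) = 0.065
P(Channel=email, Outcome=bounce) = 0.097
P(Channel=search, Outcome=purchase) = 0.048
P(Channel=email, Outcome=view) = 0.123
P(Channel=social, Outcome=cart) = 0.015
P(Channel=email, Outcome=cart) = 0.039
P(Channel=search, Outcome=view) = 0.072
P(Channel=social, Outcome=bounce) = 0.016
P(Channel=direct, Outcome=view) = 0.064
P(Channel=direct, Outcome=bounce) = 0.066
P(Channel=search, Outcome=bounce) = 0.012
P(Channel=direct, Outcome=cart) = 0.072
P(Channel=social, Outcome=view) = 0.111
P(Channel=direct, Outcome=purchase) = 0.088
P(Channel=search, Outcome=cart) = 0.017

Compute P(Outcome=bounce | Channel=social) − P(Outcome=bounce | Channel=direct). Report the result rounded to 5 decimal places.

-0.15029

P(Channel=social) = 0.016 + 0.111 + 0.015 + 0.065 = 0.207; P(Outcome=bounce | Channel=social) = 0.016/0.207 = 0.077295.
P(Channel=direct) = 0.066 + 0.064 + 0.072 + 0.088 = 0.290; P(Outcome=bounce | Channel=direct) = 0.066/0.290 = 0.227586.
Difference = -0.15029.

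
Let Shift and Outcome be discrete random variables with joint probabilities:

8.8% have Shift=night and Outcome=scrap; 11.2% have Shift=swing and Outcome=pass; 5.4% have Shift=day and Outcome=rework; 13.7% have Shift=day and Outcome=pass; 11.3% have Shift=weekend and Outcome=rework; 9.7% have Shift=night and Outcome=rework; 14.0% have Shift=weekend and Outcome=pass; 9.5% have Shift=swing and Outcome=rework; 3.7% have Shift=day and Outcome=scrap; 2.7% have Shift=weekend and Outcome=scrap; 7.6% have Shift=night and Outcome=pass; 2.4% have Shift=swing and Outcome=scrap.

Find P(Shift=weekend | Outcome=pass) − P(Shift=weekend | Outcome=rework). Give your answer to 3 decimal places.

P(Outcome=pass) = 0.137 + 0.112 + 0.076 + 0.140 = 0.465; P(Shift=weekend | Outcome=pass) = 0.140/0.465 = 0.3011.
P(Outcome=rework) = 0.054 + 0.095 + 0.097 + 0.113 = 0.359; P(Shift=weekend | Outcome=rework) = 0.113/0.359 = 0.3148.
Difference = -0.014.

-0.014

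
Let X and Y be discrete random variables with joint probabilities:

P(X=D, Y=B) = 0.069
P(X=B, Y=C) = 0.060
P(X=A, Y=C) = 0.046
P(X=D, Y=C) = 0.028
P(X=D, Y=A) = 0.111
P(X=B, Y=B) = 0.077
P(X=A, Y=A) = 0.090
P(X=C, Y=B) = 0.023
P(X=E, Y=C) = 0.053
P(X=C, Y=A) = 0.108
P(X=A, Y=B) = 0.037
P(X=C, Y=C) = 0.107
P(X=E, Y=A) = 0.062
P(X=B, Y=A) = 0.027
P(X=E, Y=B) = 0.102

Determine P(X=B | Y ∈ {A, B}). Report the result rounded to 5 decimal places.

P(Y=A) = 0.090 + 0.027 + 0.108 + 0.111 + 0.062 = 0.398.
P(Y=B) = 0.037 + 0.077 + 0.023 + 0.069 + 0.102 = 0.308.
P(Y ∈ {A, B}) = 0.398 + 0.308 = 0.706; P(X=B, Y ∈ {A, B}) = 0.027 + 0.077 = 0.104.
P(X=B | Y ∈ {A, B}) = 0.104/0.706 = 0.14731.

0.14731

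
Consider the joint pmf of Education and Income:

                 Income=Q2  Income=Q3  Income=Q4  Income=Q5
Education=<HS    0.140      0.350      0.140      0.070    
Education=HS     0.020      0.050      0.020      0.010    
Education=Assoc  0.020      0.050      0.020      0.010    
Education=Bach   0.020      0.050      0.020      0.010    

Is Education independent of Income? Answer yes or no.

Every cell satisfies P(Education,Income) = P(Education)·P(Income). For instance P(Education=Assoc) = 0.100, P(Income=Q3) = 0.500, and 0.100×0.500 = 0.050 matches the joint entry. So Education and Income are independent.

yes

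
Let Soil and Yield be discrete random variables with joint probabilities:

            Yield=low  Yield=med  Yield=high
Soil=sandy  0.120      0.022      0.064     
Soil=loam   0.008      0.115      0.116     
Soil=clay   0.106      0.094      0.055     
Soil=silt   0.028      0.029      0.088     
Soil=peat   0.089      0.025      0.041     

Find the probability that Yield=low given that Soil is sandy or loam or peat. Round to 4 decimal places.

P(Soil=sandy) = 0.120 + 0.022 + 0.064 = 0.206.
P(Soil=loam) = 0.008 + 0.115 + 0.116 = 0.239.
P(Soil=peat) = 0.089 + 0.025 + 0.041 = 0.155.
P(Soil ∈ {sandy, loam, peat}) = 0.206 + 0.239 + 0.155 = 0.600; P(Yield=low, Soil ∈ {sandy, loam, peat}) = 0.120 + 0.008 + 0.089 = 0.217.
P(Yield=low | Soil ∈ {sandy, loam, peat}) = 0.217/0.600 = 0.3617.

0.3617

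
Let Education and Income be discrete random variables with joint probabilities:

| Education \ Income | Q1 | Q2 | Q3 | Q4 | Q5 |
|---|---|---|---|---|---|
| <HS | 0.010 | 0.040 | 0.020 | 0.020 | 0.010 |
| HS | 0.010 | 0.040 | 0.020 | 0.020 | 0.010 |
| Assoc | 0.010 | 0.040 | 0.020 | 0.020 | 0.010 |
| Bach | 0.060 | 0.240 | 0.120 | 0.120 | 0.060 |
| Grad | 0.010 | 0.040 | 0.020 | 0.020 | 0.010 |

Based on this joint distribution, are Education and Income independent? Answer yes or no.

Every cell satisfies P(Education,Income) = P(Education)·P(Income). For instance P(Education=<HS) = 0.100, P(Income=Q2) = 0.400, and 0.100×0.400 = 0.040 matches the joint entry. So Education and Income are independent.

yes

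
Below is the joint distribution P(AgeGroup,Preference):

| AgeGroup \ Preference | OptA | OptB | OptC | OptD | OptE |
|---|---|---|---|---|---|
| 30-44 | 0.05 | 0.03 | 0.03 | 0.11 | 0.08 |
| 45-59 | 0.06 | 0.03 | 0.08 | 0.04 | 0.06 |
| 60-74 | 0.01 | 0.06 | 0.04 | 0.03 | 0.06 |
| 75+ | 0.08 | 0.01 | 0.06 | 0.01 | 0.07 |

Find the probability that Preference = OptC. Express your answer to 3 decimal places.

P(Preference=OptC) = 0.03 + 0.08 + 0.04 + 0.06 = 0.21.

0.210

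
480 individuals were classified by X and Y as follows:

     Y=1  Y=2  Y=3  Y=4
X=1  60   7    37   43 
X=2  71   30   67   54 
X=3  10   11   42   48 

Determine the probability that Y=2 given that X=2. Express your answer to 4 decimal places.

0.1351

Total with X=2: 71 + 30 + 67 + 54 = 222.
P(Y=2 | X=2) = 30/222 = 0.1351.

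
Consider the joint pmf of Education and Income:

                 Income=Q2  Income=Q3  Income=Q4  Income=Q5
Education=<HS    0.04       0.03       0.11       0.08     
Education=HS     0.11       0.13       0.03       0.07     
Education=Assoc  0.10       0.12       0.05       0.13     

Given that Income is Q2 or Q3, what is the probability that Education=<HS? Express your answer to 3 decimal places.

P(Income=Q2) = 0.04 + 0.11 + 0.10 = 0.25.
P(Income=Q3) = 0.03 + 0.13 + 0.12 = 0.28.
P(Income ∈ {Q2, Q3}) = 0.25 + 0.28 = 0.53; P(Education=<HS, Income ∈ {Q2, Q3}) = 0.04 + 0.03 = 0.07.
P(Education=<HS | Income ∈ {Q2, Q3}) = 0.07/0.53 = 0.132.

0.132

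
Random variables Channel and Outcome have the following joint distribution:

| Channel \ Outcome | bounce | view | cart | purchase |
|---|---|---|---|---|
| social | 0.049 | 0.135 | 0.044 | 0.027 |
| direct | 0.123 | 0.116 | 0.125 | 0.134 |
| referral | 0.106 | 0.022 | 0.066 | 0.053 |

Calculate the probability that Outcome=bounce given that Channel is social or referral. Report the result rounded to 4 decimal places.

P(Channel=social) = 0.049 + 0.135 + 0.044 + 0.027 = 0.255.
P(Channel=referral) = 0.106 + 0.022 + 0.066 + 0.053 = 0.247.
P(Channel ∈ {social, referral}) = 0.255 + 0.247 = 0.502; P(Outcome=bounce, Channel ∈ {social, referral}) = 0.049 + 0.106 = 0.155.
P(Outcome=bounce | Channel ∈ {social, referral}) = 0.155/0.502 = 0.3088.

0.3088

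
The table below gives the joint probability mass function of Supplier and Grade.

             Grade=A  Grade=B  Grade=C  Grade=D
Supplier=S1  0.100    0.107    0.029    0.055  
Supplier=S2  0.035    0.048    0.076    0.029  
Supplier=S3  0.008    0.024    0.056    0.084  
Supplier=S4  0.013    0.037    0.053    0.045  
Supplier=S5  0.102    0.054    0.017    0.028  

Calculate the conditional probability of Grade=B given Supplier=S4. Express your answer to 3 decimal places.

P(Supplier=S4) = 0.013 + 0.037 + 0.053 + 0.045 = 0.148.
P(Grade=B | Supplier=S4) = 0.037/0.148 = 0.250.

0.250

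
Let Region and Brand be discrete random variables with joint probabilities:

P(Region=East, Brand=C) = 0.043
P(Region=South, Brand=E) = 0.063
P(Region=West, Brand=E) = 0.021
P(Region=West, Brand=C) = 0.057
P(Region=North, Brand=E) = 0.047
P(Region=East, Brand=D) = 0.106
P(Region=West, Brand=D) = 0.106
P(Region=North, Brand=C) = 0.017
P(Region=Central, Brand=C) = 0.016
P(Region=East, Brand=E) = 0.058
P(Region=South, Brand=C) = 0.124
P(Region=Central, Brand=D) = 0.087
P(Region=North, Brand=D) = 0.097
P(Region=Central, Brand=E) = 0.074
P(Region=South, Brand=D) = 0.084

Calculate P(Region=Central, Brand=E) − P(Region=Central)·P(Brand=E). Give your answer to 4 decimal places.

P(Region=Central) = 0.016 + 0.087 + 0.074 = 0.177.
P(Brand=E) = 0.047 + 0.063 + 0.058 + 0.021 + 0.074 = 0.263.
P(Region=Central, Brand=E) − P(Region=Central)P(Brand=E) = 0.074 − 0.177×0.263 = 0.0274.

0.0274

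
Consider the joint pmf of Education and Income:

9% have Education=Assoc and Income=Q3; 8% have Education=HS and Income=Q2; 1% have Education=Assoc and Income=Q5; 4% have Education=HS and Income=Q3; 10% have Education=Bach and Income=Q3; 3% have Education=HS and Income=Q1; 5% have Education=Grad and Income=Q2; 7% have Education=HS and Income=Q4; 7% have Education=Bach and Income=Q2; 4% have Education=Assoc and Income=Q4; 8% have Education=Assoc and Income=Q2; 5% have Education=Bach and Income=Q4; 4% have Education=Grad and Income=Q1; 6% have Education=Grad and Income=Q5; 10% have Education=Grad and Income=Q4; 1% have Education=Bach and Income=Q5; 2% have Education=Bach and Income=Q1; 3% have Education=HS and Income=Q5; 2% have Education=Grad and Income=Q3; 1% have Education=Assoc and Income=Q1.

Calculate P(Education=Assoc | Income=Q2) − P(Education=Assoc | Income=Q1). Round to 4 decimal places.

P(Income=Q2) = 0.08 + 0.08 + 0.07 + 0.05 = 0.28; P(Education=Assoc | Income=Q2) = 0.08/0.28 = 0.28571.
P(Income=Q1) = 0.03 + 0.01 + 0.02 + 0.04 = 0.10; P(Education=Assoc | Income=Q1) = 0.01/0.10 = 0.10000.
Difference = 0.1857.

0.1857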